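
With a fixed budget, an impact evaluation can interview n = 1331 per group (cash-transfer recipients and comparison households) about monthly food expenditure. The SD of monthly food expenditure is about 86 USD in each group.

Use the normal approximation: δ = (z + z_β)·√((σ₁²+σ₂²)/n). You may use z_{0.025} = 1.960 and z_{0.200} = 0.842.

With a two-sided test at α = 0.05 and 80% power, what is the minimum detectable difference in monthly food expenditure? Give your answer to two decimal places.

δ = (z_{α/2} + z_β) · √((σ₁²+σ₂²)/n)
  = (1.960 + 0.842) · √(14792/1331)
  = 2.802 · √11.1134
  = 2.802 · 3.3337
  = 9.3410

Minimum detectable difference ≈ 9.34 USD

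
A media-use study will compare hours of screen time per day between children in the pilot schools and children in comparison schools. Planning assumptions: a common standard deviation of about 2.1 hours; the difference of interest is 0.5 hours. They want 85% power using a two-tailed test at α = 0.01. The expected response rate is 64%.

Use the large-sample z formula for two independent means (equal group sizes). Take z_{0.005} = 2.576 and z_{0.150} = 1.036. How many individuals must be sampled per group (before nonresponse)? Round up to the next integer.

n = 720 per group

n = (z_{α/2} + z_β)² · (σ₁² + σ₂²) / δ²
  = (2.576 + 1.036)² · (2·2.1² = 8.82) / 0.5²
  = 13.0465 · 8.82 / 0.25
  = 460.28
Adjust for 64% response: 460.28 / 0.64 = 719.19.
Round up → n = 720 per group.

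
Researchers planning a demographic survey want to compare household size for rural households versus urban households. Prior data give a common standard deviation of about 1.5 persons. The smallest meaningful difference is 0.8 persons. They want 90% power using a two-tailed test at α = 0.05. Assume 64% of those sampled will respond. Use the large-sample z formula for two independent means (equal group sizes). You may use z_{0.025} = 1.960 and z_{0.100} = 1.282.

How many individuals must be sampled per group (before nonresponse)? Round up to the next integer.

n = 116 per group

n = (z_{α/2} + z_β)² · (σ₁² + σ₂²) / δ²
  = (1.960 + 1.282)² · (2·1.5² = 4.5) / 0.8²
  = 10.5106 · 4.5 / 0.64
  = 73.90
Adjust for 64% response: 73.90 / 0.64 = 115.47.
Round up → n = 116 per group.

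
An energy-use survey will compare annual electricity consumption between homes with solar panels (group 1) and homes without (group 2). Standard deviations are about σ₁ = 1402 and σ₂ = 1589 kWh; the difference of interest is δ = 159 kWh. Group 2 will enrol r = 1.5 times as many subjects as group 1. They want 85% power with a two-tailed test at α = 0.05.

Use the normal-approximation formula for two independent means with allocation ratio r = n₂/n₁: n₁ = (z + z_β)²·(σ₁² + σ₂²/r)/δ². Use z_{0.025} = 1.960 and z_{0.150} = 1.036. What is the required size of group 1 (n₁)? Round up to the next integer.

n₁ = 1296

n₁ = (z_{α/2} + z_β)² · (σ₁² + σ₂²/r) / δ²
   = (1.960 + 1.036)² · (1402² + 1589²/1.5) / 159²
   = 8.9760 · (1965604 + 1683280.7) / 25281
   = 8.9760 · 3648884.7 / 25281
   = 1295.54
Round up → n₁ = 1296; n₂ = r·n₁ = 1.5 × 1296 = 1944.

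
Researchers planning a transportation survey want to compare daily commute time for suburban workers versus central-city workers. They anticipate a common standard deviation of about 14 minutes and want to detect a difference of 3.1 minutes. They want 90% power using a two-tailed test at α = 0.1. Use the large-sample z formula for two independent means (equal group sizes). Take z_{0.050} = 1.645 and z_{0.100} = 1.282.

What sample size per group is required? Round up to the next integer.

n = 350 per group

n = (z_{α/2} + z_β)² · (σ₁² + σ₂²) / δ²
  = (1.645 + 1.282)² · (2·14² = 392) / 3.1²
  = 8.5673 · 392 / 9.61
  = 349.47
Round up → n = 350 per group.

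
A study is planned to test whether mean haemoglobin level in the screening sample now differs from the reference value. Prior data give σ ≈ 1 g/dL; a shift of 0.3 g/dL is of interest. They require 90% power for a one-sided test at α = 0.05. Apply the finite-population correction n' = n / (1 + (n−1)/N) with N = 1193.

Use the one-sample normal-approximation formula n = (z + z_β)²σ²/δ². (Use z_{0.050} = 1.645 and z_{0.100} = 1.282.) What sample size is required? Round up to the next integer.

n = 89

n = (z_α + z_β)² · σ² / δ²
  = (1.645 + 1.282)² · 1² / 0.3²
  = 8.5673 · 1 / 0.09
  = 95.19
Finite-population correction (N = 1193): 95.19 / (1 + (95.19 − 1)/1193) = 88.23.
Round up → n = 89.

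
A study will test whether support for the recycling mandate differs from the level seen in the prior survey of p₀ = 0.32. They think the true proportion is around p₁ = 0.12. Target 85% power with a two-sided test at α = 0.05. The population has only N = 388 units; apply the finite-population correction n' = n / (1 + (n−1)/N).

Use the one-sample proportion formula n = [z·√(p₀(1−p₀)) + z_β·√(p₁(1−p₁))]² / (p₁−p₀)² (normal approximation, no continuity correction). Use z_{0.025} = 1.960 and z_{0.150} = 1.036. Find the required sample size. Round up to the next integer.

n = 36

n = [z_{α/2}·√(p₀q₀) + z_β·√(p₁q₁)]² / (p₁ − p₀)²
  = [1.960·√(0.32·0.68) + 1.036·√(0.12·0.88)]² / (-0.20)²
  = [1.960·0.4665 + 1.036·0.3250]² / 0.0400
  = [1.2510]² / 0.0400
  = 39.12
Finite-population correction (N = 388): 39.12 / (1 + (39.12 − 1)/388) = 35.62.
Round up → n = 36.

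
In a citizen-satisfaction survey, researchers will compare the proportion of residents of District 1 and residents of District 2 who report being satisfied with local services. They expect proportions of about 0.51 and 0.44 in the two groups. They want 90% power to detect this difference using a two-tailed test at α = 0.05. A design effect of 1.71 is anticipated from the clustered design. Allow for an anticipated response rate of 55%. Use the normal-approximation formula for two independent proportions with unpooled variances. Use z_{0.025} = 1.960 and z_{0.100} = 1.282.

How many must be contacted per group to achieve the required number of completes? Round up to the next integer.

n = (z_{α/2} + z_β)² · [p₁(1−p₁) + p₂(1−p₂)] / (p₁ − p₂)²
  = (1.960 + 1.282)² · (0.51·0.49 + 0.44·0.56) / (0.07)²
  = (3.242)² · (0.2499 + 0.2464) / 0.0049
  = 10.5106 · 0.4963 / 0.0049
  = 1064.57
Design effect: 1.71 × 1064.57 = 1820.41.
Adjust for 55% response: 1820.41 / 0.55 = 3309.84.
Round up → n = 3310 per group.

n = 3310 per group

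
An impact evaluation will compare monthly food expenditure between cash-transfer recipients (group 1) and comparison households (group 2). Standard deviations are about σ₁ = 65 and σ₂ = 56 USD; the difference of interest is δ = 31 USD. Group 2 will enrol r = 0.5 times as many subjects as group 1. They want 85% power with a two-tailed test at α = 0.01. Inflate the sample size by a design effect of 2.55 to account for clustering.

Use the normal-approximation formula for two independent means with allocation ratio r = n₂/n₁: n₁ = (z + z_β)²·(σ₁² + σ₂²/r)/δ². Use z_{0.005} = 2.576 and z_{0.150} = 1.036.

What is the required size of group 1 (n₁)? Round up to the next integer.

n₁ = (z_{α/2} + z_β)² · (σ₁² + σ₂²/r) / δ²
   = (2.576 + 1.036)² · (65² + 56²/0.5) / 31²
   = 13.0465 · (4225 + 6272) / 961
   = 13.0465 · 10497 / 961
   = 142.51
Design effect: 2.55 × 142.51 = 363.39.
Round up → n₁ = 364; n₂ = r·n₁ = 0.5 × 364 = 182.

n₁ = 364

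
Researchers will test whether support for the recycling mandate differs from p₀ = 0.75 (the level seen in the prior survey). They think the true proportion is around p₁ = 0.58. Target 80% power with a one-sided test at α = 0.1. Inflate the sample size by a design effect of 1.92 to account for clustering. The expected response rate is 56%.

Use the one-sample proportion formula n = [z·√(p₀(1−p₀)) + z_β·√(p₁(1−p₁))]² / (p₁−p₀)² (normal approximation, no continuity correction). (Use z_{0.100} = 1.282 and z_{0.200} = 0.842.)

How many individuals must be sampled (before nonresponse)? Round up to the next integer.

n = 112

n = [z_α·√(p₀q₀) + z_β·√(p₁q₁)]² / (p₁ − p₀)²
  = [1.282·√(0.75·0.25) + 0.842·√(0.58·0.42)]² / (-0.17)²
  = [1.282·0.4330 + 0.842·0.4936]² / 0.0289
  = [0.9707]² / 0.0289
  = 32.60
Design effect: 1.92 × 32.60 = 62.60.
Adjust for 56% response: 62.60 / 0.56 = 111.79.
Round up → n = 112.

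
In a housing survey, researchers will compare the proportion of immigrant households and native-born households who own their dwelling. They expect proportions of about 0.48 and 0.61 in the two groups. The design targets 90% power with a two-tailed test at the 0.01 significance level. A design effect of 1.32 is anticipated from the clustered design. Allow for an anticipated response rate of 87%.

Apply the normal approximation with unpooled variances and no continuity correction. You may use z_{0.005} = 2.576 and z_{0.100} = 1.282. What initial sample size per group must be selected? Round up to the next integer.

n = 652 per group

n = (z_{α/2} + z_β)² · [p₁(1−p₁) + p₂(1−p₂)] / (p₁ − p₂)²
  = (2.576 + 1.282)² · (0.48·0.52 + 0.61·0.39) / (-0.13)²
  = (3.858)² · (0.2496 + 0.2379) / 0.0169
  = 14.8842 · 0.4875 / 0.0169
  = 429.35
Design effect: 1.32 × 429.35 = 566.74.
Adjust for 87% response: 566.74 / 0.87 = 651.43.
Round up → n = 652 per group.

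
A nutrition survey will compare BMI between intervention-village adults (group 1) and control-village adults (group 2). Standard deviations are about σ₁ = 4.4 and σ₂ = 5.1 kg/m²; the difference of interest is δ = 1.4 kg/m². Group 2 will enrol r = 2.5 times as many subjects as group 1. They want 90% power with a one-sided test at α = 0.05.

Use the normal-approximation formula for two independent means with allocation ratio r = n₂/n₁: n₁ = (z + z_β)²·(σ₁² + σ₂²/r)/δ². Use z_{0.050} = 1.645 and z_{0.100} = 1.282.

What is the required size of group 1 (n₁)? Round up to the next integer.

n₁ = (z_α + z_β)² · (σ₁² + σ₂²/r) / δ²
   = (1.645 + 1.282)² · (4.4² + 5.1²/2.5) / 1.4²
   = 8.5673 · (19.36 + 10.404) / 1.96
   = 8.5673 · 29.764 / 1.96
   = 130.10
Round up → n₁ = 131; n₂ = r·n₁ = 2.5 × 131 = 328.

n₁ = 131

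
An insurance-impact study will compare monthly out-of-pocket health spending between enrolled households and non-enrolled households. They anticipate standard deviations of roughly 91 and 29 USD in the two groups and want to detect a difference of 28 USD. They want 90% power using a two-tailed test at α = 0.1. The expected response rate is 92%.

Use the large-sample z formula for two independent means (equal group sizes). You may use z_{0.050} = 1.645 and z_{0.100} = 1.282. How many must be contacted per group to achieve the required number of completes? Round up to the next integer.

n = 109 per group

n = (z_{α/2} + z_β)² · (σ₁² + σ₂²) / δ²
  = (1.645 + 1.282)² · (91² + 29² = 9122) / 28²
  = 8.5673 · 9122 / 784
  = 99.68
Adjust for 92% response: 99.68 / 0.92 = 108.35.
Round up → n = 109 per group.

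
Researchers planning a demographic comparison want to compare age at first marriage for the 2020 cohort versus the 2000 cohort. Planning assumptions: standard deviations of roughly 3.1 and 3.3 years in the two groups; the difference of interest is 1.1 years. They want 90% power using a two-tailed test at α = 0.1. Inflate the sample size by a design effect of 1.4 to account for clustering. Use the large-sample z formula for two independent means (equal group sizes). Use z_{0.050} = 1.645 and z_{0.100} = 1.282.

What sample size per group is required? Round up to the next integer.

n = 204 per group

n = (z_{α/2} + z_β)² · (σ₁² + σ₂²) / δ²
  = (1.645 + 1.282)² · (3.1² + 3.3² = 20.5) / 1.1²
  = 8.5673 · 20.5 / 1.21
  = 145.15
Design effect: 1.4 × 145.15 = 203.21.
Round up → n = 204 per group.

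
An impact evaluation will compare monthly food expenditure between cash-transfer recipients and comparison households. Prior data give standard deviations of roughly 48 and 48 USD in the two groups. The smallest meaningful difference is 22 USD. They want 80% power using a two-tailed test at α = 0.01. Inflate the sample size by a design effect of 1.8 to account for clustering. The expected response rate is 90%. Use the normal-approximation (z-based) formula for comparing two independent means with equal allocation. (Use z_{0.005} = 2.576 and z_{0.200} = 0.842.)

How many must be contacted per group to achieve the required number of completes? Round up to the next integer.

n = 223 per group

n = (z_{α/2} + z_β)² · (σ₁² + σ₂²) / δ²
  = (2.576 + 0.842)² · (48² + 48² = 4608) / 22²
  = 11.6827 · 4608 / 484
  = 111.23
Design effect: 1.8 × 111.23 = 200.21.
Adjust for 90% response: 200.21 / 0.90 = 222.45.
Round up → n = 223 per group.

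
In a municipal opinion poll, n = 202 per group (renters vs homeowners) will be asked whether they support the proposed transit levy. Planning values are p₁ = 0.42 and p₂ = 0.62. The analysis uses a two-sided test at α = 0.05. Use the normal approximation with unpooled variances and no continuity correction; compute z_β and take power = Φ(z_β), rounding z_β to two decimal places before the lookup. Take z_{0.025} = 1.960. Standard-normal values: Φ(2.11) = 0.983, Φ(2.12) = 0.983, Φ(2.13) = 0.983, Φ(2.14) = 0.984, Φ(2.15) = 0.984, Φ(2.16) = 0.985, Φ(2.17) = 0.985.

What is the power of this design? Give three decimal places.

Power ≈ 0.984

z_β = |p₁−p₂|·√(n/[p₁q₁+p₂q₂]) − z_{α/2}
    = 0.20 · √(202/0.4792) − 1.960
    = 0.20 · 20.5313 − 1.960
    = 4.1063 − 1.960 = 2.1463 → 2.15
Power = Φ(2.15) = 0.984.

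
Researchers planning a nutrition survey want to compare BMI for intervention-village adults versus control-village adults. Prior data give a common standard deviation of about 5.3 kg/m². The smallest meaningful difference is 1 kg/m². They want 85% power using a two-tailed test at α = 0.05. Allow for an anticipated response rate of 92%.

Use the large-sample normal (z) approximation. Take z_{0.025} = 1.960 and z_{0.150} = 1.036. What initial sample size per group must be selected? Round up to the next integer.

n = 549 per group

n = (z_{α/2} + z_β)² · (σ₁² + σ₂²) / δ²
  = (1.960 + 1.036)² · (2·5.3² = 56.18) / 1²
  = 8.9760 · 56.18 / 1
  = 504.27
Adjust for 92% response: 504.27 / 0.92 = 548.12.
Round up → n = 549 per group.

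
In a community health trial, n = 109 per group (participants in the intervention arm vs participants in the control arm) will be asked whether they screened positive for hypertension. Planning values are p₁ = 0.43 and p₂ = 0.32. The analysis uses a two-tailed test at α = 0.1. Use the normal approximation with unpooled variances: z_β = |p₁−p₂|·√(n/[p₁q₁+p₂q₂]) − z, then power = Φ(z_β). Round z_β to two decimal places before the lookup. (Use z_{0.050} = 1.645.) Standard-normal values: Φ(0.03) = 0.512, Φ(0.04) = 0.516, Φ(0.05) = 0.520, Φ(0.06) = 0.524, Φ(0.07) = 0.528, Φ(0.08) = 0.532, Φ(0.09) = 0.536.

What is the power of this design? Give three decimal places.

z_β = |p₁−p₂|·√(n/[p₁q₁+p₂q₂]) − z_{α/2}
    = 0.11 · √(109/0.4627) − 1.645
    = 0.11 · 15.3484 − 1.645
    = 1.6883 − 1.645 = 0.0433 → 0.04
Power = Φ(0.04) = 0.516.

Power ≈ 0.516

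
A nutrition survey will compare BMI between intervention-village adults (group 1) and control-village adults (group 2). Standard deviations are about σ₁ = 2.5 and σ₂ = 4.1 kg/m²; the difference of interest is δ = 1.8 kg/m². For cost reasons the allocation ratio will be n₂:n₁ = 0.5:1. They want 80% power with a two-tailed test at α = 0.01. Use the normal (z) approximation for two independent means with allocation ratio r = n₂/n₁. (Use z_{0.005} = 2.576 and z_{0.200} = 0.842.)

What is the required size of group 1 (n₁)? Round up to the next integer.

n₁ = (z_{α/2} + z_β)² · (σ₁² + σ₂²/r) / δ²
   = (2.576 + 0.842)² · (2.5² + 4.1²/0.5) / 1.8²
   = 11.6827 · (6.25 + 33.62) / 3.24
   = 11.6827 · 39.87 / 3.24
   = 143.76
Round up → n₁ = 144; n₂ = r·n₁ = 0.5 × 144 = 72.

n₁ = 144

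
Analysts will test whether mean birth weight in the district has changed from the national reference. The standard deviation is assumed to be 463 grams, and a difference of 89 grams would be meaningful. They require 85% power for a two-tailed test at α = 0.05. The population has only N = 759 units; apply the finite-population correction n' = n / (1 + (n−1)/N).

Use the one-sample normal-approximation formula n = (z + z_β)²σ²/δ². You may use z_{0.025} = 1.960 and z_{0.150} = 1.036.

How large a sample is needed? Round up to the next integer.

n = (z_{α/2} + z_β)² · σ² / δ²
  = (1.960 + 1.036)² · 463² / 89²
  = 8.9760 · 214369 / 7921
  = 242.92
Finite-population correction (N = 759): 242.92 / (1 + (242.92 − 1)/759) = 184.21.
Round up → n = 185.

n = 185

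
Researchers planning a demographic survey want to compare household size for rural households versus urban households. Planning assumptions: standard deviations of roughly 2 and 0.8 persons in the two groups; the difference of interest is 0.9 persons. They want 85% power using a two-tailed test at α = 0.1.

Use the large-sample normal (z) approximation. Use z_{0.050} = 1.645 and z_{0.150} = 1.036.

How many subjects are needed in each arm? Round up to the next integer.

n = (z_{α/2} + z_β)² · (σ₁² + σ₂²) / δ²
  = (1.645 + 1.036)² · (2² + 0.8² = 4.64) / 0.9²
  = 7.1878 · 4.64 / 0.81
  = 41.17
Round up → n = 42 per group.

n = 42 per group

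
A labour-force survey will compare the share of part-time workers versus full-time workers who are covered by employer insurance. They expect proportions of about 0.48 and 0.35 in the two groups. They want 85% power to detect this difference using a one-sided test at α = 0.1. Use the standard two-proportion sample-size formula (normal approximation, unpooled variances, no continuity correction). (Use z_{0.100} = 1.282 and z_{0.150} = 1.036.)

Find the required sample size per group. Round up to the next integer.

n = (z_α + z_β)² · [p₁(1−p₁) + p₂(1−p₂)] / (p₁ − p₂)²
  = (1.282 + 1.036)² · (0.48·0.52 + 0.35·0.65) / (0.13)²
  = (2.318)² · (0.2496 + 0.2275) / 0.0169
  = 5.3731 · 0.4771 / 0.0169
  = 151.69
Round up → n = 152 per group.

n = 152 per group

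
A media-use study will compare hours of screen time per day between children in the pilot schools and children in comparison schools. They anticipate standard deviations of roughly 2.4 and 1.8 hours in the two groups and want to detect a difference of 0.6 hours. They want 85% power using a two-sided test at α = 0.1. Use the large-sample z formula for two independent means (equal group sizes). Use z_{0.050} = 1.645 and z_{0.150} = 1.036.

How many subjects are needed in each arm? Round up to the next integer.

n = 180 per group

n = (z_{α/2} + z_β)² · (σ₁² + σ₂²) / δ²
  = (1.645 + 1.036)² · (2.4² + 1.8² = 9) / 0.6²
  = 7.1878 · 9 / 0.36
  = 179.69
Round up → n = 180 per group.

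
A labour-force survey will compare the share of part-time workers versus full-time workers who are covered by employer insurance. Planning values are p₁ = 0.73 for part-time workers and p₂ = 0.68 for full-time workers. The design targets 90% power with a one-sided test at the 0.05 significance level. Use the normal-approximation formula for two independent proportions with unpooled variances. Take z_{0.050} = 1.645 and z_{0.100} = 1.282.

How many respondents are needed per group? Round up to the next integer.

n = 1422 per group

n = (z_α + z_β)² · [p₁(1−p₁) + p₂(1−p₂)] / (p₁ − p₂)²
  = (1.645 + 1.282)² · (0.73·0.27 + 0.68·0.32) / (0.05)²
  = (2.927)² · (0.1971 + 0.2176) / 0.0025
  = 8.5673 · 0.4147 / 0.0025
  = 1421.15
Round up → n = 1422 per group.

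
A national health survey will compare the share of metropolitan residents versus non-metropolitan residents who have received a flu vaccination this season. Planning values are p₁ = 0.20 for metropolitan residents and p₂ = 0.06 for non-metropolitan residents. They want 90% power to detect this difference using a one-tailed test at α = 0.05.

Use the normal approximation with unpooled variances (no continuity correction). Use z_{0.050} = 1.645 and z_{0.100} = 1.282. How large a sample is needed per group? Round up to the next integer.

n = (z_α + z_β)² · [p₁(1−p₁) + p₂(1−p₂)] / (p₁ − p₂)²
  = (1.645 + 1.282)² · (0.20·0.80 + 0.06·0.94) / (0.14)²
  = (2.927)² · (0.1600 + 0.0564) / 0.0196
  = 8.5673 · 0.2164 / 0.0196
  = 94.59
Round up → n = 95 per group.

n = 95 per group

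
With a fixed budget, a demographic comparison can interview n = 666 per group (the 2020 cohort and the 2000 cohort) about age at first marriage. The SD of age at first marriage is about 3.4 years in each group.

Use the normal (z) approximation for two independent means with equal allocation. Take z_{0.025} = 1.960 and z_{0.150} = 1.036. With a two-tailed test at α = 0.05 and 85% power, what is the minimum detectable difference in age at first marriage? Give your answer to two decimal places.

Minimum detectable difference ≈ 0.56 years

δ = (z_{α/2} + z_β) · √((σ₁²+σ₂²)/n)
  = (1.960 + 1.036) · √(23.12/666)
  = 2.996 · √0.03471
  = 2.996 · 0.1863
  = 0.5582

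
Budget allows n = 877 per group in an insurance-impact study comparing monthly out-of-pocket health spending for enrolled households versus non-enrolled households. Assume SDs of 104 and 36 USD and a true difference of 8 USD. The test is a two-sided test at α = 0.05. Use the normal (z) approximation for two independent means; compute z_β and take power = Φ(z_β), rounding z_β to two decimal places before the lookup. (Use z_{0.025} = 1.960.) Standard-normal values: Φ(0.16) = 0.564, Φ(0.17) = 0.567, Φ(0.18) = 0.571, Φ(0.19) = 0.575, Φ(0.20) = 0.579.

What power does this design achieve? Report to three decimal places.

Power ≈ 0.575

z_β = δ·√(n/(σ₁²+σ₂²)) − z_{α/2}
    = 8 · √(877/12112) − 1.960
    = 8 · 0.26909 − 1.960
    = 2.1527 − 1.960 = 0.1927 → 0.19
Power = Φ(0.19) = 0.575.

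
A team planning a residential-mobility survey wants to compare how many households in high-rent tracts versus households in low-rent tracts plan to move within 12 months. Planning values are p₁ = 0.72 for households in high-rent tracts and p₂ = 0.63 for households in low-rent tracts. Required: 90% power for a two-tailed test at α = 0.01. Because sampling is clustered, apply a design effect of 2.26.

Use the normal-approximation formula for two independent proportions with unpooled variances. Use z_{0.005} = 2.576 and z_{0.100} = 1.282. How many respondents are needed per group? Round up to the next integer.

n = (z_{α/2} + z_β)² · [p₁(1−p₁) + p₂(1−p₂)] / (p₁ − p₂)²
  = (2.576 + 1.282)² · (0.72·0.28 + 0.63·0.37) / (0.09)²
  = (3.858)² · (0.2016 + 0.2331) / 0.0081
  = 14.8842 · 0.4347 / 0.0081
  = 798.78
Design effect: 2.26 × 798.78 = 1805.25.
Round up → n = 1806 per group.

n = 1806 per group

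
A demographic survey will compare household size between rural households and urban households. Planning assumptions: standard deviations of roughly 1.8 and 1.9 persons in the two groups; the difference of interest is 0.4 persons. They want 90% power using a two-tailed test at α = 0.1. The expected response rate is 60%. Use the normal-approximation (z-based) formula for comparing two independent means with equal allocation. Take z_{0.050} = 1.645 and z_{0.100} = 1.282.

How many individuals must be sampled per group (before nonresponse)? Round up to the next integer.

n = (z_{α/2} + z_β)² · (σ₁² + σ₂²) / δ²
  = (1.645 + 1.282)² · (1.8² + 1.9² = 6.85) / 0.4²
  = 8.5673 · 6.85 / 0.16
  = 366.79
Adjust for 60% response: 366.79 / 0.60 = 611.31.
Round up → n = 612 per group.

n = 612 per group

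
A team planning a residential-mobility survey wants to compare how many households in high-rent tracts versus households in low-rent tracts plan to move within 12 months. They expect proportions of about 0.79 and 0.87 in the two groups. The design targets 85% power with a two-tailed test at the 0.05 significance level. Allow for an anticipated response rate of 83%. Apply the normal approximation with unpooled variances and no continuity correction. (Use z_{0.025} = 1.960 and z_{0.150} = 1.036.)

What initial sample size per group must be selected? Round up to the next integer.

n = 472 per group

n = (z_{α/2} + z_β)² · [p₁(1−p₁) + p₂(1−p₂)] / (p₁ − p₂)²
  = (1.960 + 1.036)² · (0.79·0.21 + 0.87·0.13) / (-0.08)²
  = (2.996)² · (0.1659 + 0.1131) / 0.0064
  = 8.9760 · 0.2790 / 0.0064
  = 391.30
Adjust for 83% response: 391.30 / 0.83 = 471.44.
Round up → n = 472 per group.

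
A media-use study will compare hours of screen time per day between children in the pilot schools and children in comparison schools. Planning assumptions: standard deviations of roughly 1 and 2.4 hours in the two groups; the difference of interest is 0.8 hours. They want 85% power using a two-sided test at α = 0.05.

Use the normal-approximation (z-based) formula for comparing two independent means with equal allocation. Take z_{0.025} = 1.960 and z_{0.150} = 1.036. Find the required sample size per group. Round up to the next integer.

n = 95 per group

n = (z_{α/2} + z_β)² · (σ₁² + σ₂²) / δ²
  = (1.960 + 1.036)² · (1² + 2.4² = 6.76) / 0.8²
  = 8.9760 · 6.76 / 0.64
  = 94.81
Round up → n = 95 per group.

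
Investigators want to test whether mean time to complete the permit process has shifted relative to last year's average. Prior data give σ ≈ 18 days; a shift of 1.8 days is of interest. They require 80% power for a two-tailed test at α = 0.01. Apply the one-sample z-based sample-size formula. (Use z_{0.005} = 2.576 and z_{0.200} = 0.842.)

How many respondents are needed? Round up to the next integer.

n = (z_{α/2} + z_β)² · σ² / δ²
  = (2.576 + 0.842)² · 18² / 1.8²
  = 11.6827 · 324 / 3.24
  = 1168.27
Round up → n = 1169.

n = 1169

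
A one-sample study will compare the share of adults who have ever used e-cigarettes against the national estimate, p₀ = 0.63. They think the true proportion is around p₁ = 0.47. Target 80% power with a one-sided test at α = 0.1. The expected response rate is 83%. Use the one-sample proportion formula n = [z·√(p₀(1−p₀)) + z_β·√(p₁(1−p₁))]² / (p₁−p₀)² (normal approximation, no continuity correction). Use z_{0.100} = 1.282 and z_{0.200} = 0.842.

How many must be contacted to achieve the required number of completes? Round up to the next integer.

n = [z_α·√(p₀q₀) + z_β·√(p₁q₁)]² / (p₁ − p₀)²
  = [1.282·√(0.63·0.37) + 0.842·√(0.47·0.53)]² / (-0.16)²
  = [1.282·0.4828 + 0.842·0.4991]² / 0.0256
  = [1.0392]² / 0.0256
  = 42.18
Adjust for 83% response: 42.18 / 0.83 = 50.83.
Round up → n = 51.

n = 51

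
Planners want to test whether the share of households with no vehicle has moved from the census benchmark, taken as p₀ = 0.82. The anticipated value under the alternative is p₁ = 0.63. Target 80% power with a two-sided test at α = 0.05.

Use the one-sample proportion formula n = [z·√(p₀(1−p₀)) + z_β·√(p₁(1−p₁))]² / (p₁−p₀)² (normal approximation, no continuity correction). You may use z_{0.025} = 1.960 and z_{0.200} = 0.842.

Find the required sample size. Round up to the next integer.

n = [z_{α/2}·√(p₀q₀) + z_β·√(p₁q₁)]² / (p₁ − p₀)²
  = [1.960·√(0.82·0.18) + 0.842·√(0.63·0.37)]² / (-0.19)²
  = [1.960·0.3842 + 0.842·0.4828]² / 0.0361
  = [1.1595]² / 0.0361
  = 37.24
Round up → n = 38.

n = 38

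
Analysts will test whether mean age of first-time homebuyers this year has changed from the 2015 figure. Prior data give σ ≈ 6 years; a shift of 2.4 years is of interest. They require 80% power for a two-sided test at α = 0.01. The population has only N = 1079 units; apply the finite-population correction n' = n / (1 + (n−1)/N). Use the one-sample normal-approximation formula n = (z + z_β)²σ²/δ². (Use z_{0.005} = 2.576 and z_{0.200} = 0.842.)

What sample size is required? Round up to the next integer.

n = 69

n = (z_{α/2} + z_β)² · σ² / δ²
  = (2.576 + 0.842)² · 6² / 2.4²
  = 11.6827 · 36 / 5.76
  = 73.02
Finite-population correction (N = 1079): 73.02 / (1 + (73.02 − 1)/1079) = 68.45.
Round up → n = 69.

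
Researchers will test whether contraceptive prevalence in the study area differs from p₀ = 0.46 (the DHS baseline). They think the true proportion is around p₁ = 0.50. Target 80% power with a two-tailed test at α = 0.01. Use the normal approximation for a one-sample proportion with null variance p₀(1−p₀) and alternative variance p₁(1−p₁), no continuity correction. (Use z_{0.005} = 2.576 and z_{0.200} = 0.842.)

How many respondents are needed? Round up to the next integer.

n = [z_{α/2}·√(p₀q₀) + z_β·√(p₁q₁)]² / (p₁ − p₀)²
  = [2.576·√(0.46·0.54) + 0.842·√(0.50·0.50)]² / (0.04)²
  = [2.576·0.4984 + 0.842·0.5000]² / 0.0016
  = [1.7049]² / 0.0016
  = 1816.62
Round up → n = 1817.

n = 1817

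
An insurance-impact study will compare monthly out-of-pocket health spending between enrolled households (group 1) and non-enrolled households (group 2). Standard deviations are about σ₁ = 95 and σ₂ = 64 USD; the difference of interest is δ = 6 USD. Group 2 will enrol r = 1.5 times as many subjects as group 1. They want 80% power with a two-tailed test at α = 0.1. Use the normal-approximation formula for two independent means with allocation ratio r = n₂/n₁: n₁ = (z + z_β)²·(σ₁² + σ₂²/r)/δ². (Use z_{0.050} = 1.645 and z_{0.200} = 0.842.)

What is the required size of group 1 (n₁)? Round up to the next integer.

n₁ = (z_{α/2} + z_β)² · (σ₁² + σ₂²/r) / δ²
   = (1.645 + 0.842)² · (95² + 64²/1.5) / 6²
   = 6.1852 · (9025 + 2730.7) / 36
   = 6.1852 · 11755.7 / 36
   = 2019.74
Round up → n₁ = 2020; n₂ = r·n₁ = 1.5 × 2020 = 3030.

n₁ = 2020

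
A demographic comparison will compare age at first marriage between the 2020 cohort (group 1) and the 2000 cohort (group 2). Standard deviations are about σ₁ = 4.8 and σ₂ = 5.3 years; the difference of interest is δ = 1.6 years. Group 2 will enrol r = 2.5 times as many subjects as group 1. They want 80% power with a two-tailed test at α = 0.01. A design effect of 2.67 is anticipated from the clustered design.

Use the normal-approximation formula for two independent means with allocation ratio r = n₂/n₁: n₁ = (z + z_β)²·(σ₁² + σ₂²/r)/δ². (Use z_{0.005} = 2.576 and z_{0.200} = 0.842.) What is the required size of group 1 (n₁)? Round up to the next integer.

n₁ = 418

n₁ = (z_{α/2} + z_β)² · (σ₁² + σ₂²/r) / δ²
   = (2.576 + 0.842)² · (4.8² + 5.3²/2.5) / 1.6²
   = 11.6827 · (23.04 + 11.236) / 2.56
   = 11.6827 · 34.276 / 2.56
   = 156.42
Design effect: 2.67 × 156.42 = 417.64.
Round up → n₁ = 418; n₂ = r·n₁ = 2.5 × 418 = 1045.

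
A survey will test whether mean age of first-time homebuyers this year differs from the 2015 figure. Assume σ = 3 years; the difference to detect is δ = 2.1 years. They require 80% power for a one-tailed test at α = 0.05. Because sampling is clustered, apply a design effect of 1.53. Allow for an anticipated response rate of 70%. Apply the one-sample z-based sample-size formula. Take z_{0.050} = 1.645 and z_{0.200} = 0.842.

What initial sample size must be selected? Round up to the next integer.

n = (z_α + z_β)² · σ² / δ²
  = (1.645 + 0.842)² · 3² / 2.1²
  = 6.1852 · 9 / 4.41
  = 12.62
Design effect: 1.53 × 12.62 = 19.31.
Adjust for 70% response: 19.31 / 0.70 = 27.59.
Round up → n = 28.

n = 28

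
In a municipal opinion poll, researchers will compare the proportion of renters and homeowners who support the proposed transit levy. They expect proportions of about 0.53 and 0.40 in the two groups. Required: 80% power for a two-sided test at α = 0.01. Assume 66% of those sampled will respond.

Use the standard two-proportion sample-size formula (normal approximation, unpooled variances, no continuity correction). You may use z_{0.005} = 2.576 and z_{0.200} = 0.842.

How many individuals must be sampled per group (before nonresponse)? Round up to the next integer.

n = 513 per group

n = (z_{α/2} + z_β)² · [p₁(1−p₁) + p₂(1−p₂)] / (p₁ − p₂)²
  = (2.576 + 0.842)² · (0.53·0.47 + 0.40·0.60) / (0.13)²
  = (3.418)² · (0.2491 + 0.2400) / 0.0169
  = 11.6827 · 0.4891 / 0.0169
  = 338.11
Adjust for 66% response: 338.11 / 0.66 = 512.28.
Round up → n = 513 per group.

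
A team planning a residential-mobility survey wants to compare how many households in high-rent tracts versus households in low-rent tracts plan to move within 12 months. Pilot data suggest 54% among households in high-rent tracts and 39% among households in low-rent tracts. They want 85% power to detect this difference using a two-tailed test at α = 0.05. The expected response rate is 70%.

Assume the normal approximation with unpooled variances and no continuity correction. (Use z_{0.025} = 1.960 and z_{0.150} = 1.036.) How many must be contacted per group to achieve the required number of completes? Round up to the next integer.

n = 278 per group

n = (z_{α/2} + z_β)² · [p₁(1−p₁) + p₂(1−p₂)] / (p₁ − p₂)²
  = (1.960 + 1.036)² · (0.54·0.46 + 0.39·0.61) / (0.15)²
  = (2.996)² · (0.2484 + 0.2379) / 0.0225
  = 8.9760 · 0.4863 / 0.0225
  = 194.00
Adjust for 70% response: 194.00 / 0.70 = 277.15.
Round up → n = 278 per group.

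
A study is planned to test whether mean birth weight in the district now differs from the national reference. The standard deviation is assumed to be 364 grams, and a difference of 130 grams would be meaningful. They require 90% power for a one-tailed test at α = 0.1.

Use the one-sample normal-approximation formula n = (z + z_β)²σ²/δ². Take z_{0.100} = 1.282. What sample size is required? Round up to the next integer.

n = 52

n = (z_α + z_β)² · σ² / δ²
  = (1.282 + 1.282)² · 364² / 130²
  = 6.5741 · 132496 / 16900
  = 51.54
Round up → n = 52.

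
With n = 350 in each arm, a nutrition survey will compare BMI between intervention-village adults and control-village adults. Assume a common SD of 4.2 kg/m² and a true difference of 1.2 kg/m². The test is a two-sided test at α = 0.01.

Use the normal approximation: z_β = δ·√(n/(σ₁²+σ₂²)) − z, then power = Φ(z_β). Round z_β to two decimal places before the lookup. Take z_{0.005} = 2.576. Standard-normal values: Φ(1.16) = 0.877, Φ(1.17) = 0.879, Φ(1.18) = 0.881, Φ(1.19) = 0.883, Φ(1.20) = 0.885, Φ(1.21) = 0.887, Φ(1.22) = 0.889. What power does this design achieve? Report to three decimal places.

Power ≈ 0.885

z_β = δ·√(n/(σ₁²+σ₂²)) − z_{α/2}
    = 1.2 · √(350/35.28) − 2.576
    = 1.2 · 3.14970 − 2.576
    = 3.7796 − 2.576 = 1.2036 → 1.20
Power = Φ(1.20) = 0.885.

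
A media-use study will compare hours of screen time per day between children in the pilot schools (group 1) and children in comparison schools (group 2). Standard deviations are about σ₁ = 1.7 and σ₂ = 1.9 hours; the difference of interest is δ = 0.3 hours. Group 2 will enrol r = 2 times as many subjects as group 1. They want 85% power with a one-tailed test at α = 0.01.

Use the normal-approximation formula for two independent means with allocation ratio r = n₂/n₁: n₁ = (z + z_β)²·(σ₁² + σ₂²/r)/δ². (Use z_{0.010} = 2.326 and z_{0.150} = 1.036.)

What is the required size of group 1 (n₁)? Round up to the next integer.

n₁ = (z_α + z_β)² · (σ₁² + σ₂²/r) / δ²
   = (2.326 + 1.036)² · (1.7² + 1.9²/2) / 0.3²
   = 11.3030 · (2.89 + 1.805) / 0.09
   = 11.3030 · 4.695 / 0.09
   = 589.64
Round up → n₁ = 590; n₂ = r·n₁ = 2 × 590 = 1180.

n₁ = 590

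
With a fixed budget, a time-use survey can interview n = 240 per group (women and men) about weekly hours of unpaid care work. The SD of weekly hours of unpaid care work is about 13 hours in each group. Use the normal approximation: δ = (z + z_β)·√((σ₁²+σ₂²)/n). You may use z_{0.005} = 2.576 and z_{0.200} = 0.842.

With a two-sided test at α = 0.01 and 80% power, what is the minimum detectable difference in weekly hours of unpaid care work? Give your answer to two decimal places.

Minimum detectable difference ≈ 4.06 hours

δ = (z_{α/2} + z_β) · √((σ₁²+σ₂²)/n)
  = (2.576 + 0.842) · √(338/240)
  = 3.418 · √1.4083
  = 3.418 · 1.1867
  = 4.0563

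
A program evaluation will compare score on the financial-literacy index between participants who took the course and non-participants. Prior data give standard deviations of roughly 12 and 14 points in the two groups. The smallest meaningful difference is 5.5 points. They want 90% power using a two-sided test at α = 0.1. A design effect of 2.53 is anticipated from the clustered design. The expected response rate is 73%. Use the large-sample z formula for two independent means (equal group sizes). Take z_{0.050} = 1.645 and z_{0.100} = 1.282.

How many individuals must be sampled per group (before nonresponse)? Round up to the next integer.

n = 334 per group

n = (z_{α/2} + z_β)² · (σ₁² + σ₂²) / δ²
  = (1.645 + 1.282)² · (12² + 14² = 340) / 5.5²
  = 8.5673 · 340 / 30.25
  = 96.29
Design effect: 2.53 × 96.29 = 243.62.
Adjust for 73% response: 243.62 / 0.73 = 333.73.
Round up → n = 334 per group.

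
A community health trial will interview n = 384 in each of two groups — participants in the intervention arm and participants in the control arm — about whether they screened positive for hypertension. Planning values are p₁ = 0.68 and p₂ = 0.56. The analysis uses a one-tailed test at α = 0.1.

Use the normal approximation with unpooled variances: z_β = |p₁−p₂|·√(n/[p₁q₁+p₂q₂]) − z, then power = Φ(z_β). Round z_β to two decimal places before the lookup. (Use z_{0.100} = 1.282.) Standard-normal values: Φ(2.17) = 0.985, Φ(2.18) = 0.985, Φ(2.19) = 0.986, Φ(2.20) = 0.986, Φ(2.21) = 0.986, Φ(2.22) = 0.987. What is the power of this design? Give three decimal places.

z_β = |p₁−p₂|·√(n/[p₁q₁+p₂q₂]) − z_α
    = 0.12 · √(384/0.4640) − 1.282
    = 0.12 · 28.7678 − 1.282
    = 3.4521 − 1.282 = 2.1701 → 2.17
Power = Φ(2.17) = 0.985.

Power ≈ 0.985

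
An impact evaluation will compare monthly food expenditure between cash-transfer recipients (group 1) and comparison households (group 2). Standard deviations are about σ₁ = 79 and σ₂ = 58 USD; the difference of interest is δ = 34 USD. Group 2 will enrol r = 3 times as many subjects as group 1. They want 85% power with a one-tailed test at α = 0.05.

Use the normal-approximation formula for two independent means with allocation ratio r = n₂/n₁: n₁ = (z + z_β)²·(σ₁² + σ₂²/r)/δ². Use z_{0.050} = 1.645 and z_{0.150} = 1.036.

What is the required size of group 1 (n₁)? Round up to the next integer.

n₁ = 46

n₁ = (z_α + z_β)² · (σ₁² + σ₂²/r) / δ²
   = (1.645 + 1.036)² · (79² + 58²/3) / 34²
   = 7.1878 · (6241 + 1121.3) / 1156
   = 7.1878 · 7362.3 / 1156
   = 45.78
Round up → n₁ = 46; n₂ = r·n₁ = 3 × 46 = 138.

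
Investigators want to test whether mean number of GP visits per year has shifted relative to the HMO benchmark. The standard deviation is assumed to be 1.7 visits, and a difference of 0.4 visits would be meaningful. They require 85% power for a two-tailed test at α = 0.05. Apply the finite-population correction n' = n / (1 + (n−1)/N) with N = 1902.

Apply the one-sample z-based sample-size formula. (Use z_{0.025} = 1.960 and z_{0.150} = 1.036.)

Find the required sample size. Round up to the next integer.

n = 150

n = (z_{α/2} + z_β)² · σ² / δ²
  = (1.960 + 1.036)² · 1.7² / 0.4²
  = 8.9760 · 2.89 / 0.16
  = 162.13
Finite-population correction (N = 1902): 162.13 / (1 + (162.13 − 1)/1902) = 149.47.
Round up → n = 150.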